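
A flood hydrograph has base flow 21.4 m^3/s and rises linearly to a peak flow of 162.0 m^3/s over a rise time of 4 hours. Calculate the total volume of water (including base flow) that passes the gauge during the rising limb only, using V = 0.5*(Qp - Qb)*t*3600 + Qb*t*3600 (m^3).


V = 0.5*(162.0 - 21.4)*4*3600 + 21.4*4*3600 = 1.3205e+06 m^3


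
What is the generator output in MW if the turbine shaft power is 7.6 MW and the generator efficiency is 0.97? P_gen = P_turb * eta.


P_gen = 7.6 * 0.97 = 7.3720 MW


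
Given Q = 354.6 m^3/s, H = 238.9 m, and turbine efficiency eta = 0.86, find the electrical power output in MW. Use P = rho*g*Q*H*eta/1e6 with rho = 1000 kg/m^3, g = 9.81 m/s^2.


P = 1000 * 9.81 * 354.6 * 238.9 * 0.86 / 1e6 = 714.6976 MW


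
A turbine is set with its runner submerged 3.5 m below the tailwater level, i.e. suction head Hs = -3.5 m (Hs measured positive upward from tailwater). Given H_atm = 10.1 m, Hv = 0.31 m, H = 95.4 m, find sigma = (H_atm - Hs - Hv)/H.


sigma = (10.1 - (-3.5) - 0.31) / 95.4 = 0.1393


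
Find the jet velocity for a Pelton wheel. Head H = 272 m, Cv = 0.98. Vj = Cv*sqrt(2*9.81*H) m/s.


Vj = 0.98 * sqrt(2*9.81*272) = 71.5913 m/s


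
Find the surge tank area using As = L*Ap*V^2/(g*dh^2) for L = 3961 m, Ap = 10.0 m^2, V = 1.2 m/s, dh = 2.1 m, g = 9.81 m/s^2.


As = 3961 * 10.0 * 1.2^2 / (9.81 * 2.1^2) = 1318.4381 m^2


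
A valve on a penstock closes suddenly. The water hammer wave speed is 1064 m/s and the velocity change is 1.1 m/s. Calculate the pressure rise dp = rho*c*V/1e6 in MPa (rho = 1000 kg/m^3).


dp = 1000 * 1064 * 1.1 / 1e6 = 1.1704 MPa


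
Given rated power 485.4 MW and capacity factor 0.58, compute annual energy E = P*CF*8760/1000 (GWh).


E = 485.4 * 0.58 * 8760 / 1000 = 2466.2203 GWh


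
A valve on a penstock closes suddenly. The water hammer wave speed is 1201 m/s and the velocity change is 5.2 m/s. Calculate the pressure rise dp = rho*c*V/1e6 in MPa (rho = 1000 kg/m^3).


dp = 1000 * 1201 * 5.2 / 1e6 = 6.2452 MPa


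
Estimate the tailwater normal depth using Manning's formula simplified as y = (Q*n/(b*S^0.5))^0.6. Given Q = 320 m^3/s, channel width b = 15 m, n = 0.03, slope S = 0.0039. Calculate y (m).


y = (320 * 0.03 / (15 * 0.0039^0.5))^0.6 = 4.0401 m


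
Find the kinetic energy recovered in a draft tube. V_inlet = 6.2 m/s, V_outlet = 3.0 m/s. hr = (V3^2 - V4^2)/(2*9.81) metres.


hr = (6.2^2 - 3.0^2) / (2*9.81) = 1.5005 m


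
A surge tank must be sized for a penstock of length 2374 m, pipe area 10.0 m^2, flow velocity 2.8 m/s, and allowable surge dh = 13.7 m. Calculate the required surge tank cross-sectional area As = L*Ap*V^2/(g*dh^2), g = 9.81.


As = 2374 * 10.0 * 2.8^2 / (9.81 * 13.7^2) = 101.0850 m^2


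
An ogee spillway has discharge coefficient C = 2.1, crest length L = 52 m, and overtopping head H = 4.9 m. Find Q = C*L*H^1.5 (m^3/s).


Q = 2.1 * 52 * 4.9^1.5 = 1184.4501 m^3/s


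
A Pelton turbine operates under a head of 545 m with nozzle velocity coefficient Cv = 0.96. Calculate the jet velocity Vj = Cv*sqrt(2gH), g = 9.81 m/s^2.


Vj = 0.96 * sqrt(2*9.81*545) = 99.2702 m/s


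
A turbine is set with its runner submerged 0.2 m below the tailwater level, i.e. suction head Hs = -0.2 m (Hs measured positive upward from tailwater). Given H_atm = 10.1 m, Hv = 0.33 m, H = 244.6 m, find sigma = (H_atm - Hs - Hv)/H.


sigma = (10.1 - (-0.2) - 0.33) / 244.6 = 0.0408


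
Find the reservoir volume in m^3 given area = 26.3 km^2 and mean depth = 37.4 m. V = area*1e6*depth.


V = 26.3 * 1e6 * 37.4 = 9.8362e+08 m^3


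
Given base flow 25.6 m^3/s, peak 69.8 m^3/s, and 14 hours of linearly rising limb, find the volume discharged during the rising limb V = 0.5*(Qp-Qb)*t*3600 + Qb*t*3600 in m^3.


V = 0.5*(69.8 - 25.6)*14*3600 + 25.6*14*3600 = 2.4041e+06 m^3


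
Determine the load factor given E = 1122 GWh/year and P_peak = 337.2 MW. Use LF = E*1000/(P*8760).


LF = 1122 * 1000 / (337.2 * 8760) = 0.3798


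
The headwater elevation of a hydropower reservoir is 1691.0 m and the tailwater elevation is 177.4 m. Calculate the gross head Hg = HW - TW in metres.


Hg = 1691.0 - 177.4 = 1513.6000 m


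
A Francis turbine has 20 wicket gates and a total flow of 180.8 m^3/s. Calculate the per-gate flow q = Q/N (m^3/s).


q = 180.8 / 20 = 9.0400 m^3/s


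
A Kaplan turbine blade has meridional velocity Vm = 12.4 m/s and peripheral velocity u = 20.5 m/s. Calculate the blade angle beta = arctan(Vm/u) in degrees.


beta = arctan(12.4 / 20.5) = 31.1688 degrees


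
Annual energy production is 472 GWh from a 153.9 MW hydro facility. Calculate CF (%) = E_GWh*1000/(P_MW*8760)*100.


CF = 472 * 1000 / (153.9 * 8760) * 100 = 35.0106 %


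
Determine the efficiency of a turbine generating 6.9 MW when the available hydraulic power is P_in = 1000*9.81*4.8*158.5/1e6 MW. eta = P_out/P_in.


P_in = 1000 * 9.81 * 4.8 * 158.5 / 1e6 = 7.4634 MW
eta = 6.9 / 7.4634 = 0.9245


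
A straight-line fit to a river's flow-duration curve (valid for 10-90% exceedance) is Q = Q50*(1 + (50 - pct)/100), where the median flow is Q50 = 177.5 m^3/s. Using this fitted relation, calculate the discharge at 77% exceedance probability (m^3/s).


Q = 177.5 * (1 + (50 - 77)/100) = 129.5750 m^3/s


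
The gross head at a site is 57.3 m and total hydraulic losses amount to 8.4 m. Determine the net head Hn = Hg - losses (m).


Hn = 57.3 - 8.4 = 48.9000 m


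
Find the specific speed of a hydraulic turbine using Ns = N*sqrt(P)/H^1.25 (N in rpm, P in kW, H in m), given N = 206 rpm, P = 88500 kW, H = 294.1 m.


Ns = 206 * 88500^0.5 / 294.1^1.25 = 50.3176


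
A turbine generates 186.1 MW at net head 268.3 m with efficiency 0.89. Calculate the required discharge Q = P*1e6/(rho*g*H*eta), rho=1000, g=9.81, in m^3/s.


Q = 186.1 * 1e6 / (1000 * 9.81 * 268.3 * 0.89) = 79.4450 m^3/s


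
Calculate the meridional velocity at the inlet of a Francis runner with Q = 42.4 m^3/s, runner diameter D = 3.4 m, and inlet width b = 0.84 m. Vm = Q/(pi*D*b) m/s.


Vm = 42.4 / (pi * 3.4 * 0.84) = 4.7256 m/s


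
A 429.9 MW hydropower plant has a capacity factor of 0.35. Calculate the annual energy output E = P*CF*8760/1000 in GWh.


E = 429.9 * 0.35 * 8760 / 1000 = 1318.0734 GWh


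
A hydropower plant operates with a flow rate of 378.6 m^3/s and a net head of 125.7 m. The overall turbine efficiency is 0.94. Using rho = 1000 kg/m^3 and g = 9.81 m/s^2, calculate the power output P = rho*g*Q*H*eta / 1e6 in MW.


P = 1000 * 9.81 * 378.6 * 125.7 * 0.94 / 1e6 = 438.8466 MW


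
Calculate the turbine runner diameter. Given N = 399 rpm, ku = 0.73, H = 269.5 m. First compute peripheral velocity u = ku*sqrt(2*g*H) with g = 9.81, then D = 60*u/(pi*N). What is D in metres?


u = 0.73 * sqrt(2*9.81*269.5) = 53.0825 m/s
D = 60 * 53.0825 / (pi * 399) = 2.5409 m


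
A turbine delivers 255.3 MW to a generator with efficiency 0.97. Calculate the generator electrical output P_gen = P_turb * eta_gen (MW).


P_gen = 255.3 * 0.97 = 247.6410 MW


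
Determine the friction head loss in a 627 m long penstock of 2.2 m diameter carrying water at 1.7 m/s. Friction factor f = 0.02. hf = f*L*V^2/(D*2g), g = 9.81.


hf = 0.02 * 627 * 1.7^2 / (2.2 * 2 * 9.81) = 0.8396 m


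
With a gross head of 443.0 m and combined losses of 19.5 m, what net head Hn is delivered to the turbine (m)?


Hn = 443.0 - 19.5 = 423.5000 m


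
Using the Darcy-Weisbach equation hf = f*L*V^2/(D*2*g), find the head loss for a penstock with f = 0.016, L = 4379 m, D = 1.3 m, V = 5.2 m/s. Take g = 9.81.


hf = 0.016 * 4379 * 5.2^2 / (1.3 * 2 * 9.81) = 74.2778 m


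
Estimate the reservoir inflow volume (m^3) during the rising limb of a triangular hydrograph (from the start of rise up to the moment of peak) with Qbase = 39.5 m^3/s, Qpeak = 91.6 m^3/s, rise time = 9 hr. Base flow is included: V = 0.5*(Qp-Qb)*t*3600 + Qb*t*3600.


V = 0.5*(91.6 - 39.5)*9*3600 + 39.5*9*3600 = 2.1238e+06 m^3


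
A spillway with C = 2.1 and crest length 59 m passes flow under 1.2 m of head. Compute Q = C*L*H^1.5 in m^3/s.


Q = 2.1 * 59 * 1.2^1.5 = 162.8708 m^3/s


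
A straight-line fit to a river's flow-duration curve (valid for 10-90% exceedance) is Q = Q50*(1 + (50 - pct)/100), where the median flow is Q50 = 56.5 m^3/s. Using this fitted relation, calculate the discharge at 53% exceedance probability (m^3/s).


Q = 56.5 * (1 + (50 - 53)/100) = 54.8050 m^3/s


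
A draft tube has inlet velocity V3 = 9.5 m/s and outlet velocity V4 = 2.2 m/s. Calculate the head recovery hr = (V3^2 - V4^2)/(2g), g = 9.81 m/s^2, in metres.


hr = (9.5^2 - 2.2^2) / (2*9.81) = 4.3532 m


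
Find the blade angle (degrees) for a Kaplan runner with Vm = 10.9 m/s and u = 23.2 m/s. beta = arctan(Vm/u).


beta = arctan(10.9 / 23.2) = 25.1654 degrees


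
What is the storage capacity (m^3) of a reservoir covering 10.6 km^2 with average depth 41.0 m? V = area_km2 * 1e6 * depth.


V = 10.6 * 1e6 * 41.0 = 4.3460e+08 m^3


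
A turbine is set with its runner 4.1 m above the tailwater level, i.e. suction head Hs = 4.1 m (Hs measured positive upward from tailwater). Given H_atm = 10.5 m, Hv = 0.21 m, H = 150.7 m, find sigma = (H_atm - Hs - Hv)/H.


sigma = (10.5 - 4.1 - 0.21) / 150.7 = 0.0411


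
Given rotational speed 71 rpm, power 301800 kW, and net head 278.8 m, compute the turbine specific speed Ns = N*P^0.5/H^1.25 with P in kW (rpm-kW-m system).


Ns = 71 * 301800^0.5 / 278.8^1.25 = 34.2375


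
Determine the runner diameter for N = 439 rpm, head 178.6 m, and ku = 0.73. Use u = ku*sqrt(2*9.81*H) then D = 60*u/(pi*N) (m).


u = 0.73 * sqrt(2*9.81*178.6) = 43.2129 m/s
D = 60 * 43.2129 / (pi * 439) = 1.8800 m


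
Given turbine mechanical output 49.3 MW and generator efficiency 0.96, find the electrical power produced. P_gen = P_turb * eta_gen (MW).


P_gen = 49.3 * 0.96 = 47.3280 MW


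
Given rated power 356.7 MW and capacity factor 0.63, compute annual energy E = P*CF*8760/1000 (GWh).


E = 356.7 * 0.63 * 8760 / 1000 = 1968.5560 GWh


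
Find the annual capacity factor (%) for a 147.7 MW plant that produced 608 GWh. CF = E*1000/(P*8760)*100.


CF = 608 * 1000 / (147.7 * 8760) * 100 = 46.9915 %


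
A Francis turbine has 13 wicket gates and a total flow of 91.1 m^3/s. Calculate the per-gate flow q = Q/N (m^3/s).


q = 91.1 / 13 = 7.0077 m^3/s


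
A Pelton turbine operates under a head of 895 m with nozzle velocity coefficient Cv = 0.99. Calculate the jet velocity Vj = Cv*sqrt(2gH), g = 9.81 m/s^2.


Vj = 0.99 * sqrt(2*9.81*895) = 131.1886 m/s


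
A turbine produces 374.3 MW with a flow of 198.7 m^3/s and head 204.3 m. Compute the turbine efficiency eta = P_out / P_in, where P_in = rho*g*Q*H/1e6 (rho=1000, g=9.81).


P_in = 1000 * 9.81 * 198.7 * 204.3 / 1e6 = 398.2312 MW
eta = 374.3 / 398.2312 = 0.9399


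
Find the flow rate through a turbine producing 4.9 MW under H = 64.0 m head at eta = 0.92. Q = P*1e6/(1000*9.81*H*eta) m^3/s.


Q = 4.9 * 1e6 / (1000 * 9.81 * 64.0 * 0.92) = 8.4832 m^3/s


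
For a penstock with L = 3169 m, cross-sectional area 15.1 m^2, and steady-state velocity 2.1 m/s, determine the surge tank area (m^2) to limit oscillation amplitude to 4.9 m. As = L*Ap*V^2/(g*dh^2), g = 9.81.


As = 3169 * 15.1 * 2.1^2 / (9.81 * 4.9^2) = 895.9352 m^2


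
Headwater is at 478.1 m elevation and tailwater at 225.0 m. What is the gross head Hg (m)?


Hg = 478.1 - 225.0 = 253.1000 m


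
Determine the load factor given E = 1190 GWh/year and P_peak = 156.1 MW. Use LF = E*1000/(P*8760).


LF = 1190 * 1000 / (156.1 * 8760) = 0.8702


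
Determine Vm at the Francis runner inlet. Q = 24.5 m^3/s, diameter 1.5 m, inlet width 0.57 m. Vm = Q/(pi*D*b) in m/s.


Vm = 24.5 / (pi * 1.5 * 0.57) = 9.1212 m/s


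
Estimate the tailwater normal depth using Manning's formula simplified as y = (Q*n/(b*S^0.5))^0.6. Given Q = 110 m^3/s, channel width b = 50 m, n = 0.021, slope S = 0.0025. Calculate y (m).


y = (110 * 0.021 / (50 * 0.0025^0.5))^0.6 = 0.9537 m


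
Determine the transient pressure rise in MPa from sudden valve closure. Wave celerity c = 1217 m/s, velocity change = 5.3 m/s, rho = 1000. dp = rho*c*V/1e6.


dp = 1000 * 1217 * 5.3 / 1e6 = 6.4501 MPa


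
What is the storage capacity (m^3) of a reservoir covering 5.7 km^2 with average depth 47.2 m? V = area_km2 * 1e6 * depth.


V = 5.7 * 1e6 * 47.2 = 2.6904e+08 m^3


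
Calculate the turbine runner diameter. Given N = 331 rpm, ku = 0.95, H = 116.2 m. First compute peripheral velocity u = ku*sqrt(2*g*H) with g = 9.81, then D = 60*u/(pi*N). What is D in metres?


u = 0.95 * sqrt(2*9.81*116.2) = 45.3603 m/s
D = 60 * 45.3603 / (pi * 331) = 2.6173 m


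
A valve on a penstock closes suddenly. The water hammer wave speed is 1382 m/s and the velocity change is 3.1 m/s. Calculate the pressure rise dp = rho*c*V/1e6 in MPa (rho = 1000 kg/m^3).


dp = 1000 * 1382 * 3.1 / 1e6 = 4.2842 MPa


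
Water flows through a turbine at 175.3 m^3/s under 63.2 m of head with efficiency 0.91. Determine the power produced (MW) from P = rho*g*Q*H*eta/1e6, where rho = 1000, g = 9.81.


P = 1000 * 9.81 * 175.3 * 63.2 * 0.91 / 1e6 = 98.9030 MW


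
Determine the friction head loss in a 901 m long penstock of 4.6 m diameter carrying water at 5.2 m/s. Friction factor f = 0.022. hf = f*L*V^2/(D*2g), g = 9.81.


hf = 0.022 * 901 * 5.2^2 / (4.6 * 2 * 9.81) = 5.9388 m


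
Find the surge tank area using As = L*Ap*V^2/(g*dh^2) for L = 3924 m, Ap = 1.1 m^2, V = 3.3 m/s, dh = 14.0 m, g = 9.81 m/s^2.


As = 3924 * 1.1 * 3.3^2 / (9.81 * 14.0^2) = 24.4469 m^2


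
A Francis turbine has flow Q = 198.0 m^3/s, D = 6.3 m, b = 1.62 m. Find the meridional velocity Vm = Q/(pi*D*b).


Vm = 198.0 / (pi * 6.3 * 1.62) = 6.1753 m/s


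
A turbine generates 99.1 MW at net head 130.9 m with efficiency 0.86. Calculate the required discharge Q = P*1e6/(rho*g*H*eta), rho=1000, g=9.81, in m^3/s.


Q = 99.1 * 1e6 / (1000 * 9.81 * 130.9 * 0.86) = 89.7360 m^3/s


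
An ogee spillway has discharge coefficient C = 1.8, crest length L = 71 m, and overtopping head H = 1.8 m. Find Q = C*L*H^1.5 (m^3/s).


Q = 1.8 * 71 * 1.8^1.5 = 308.6310 m^3/s


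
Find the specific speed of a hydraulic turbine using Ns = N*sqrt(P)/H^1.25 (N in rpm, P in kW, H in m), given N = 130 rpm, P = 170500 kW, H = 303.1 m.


Ns = 130 * 170500^0.5 / 303.1^1.25 = 42.4447


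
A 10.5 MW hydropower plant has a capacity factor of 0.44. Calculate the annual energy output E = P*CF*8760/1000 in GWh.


E = 10.5 * 0.44 * 8760 / 1000 = 40.4712 GWh


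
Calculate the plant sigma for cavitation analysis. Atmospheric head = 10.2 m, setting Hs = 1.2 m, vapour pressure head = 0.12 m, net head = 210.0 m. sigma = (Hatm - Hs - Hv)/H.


sigma = (10.2 - 1.2 - 0.12) / 210.0 = 0.0423


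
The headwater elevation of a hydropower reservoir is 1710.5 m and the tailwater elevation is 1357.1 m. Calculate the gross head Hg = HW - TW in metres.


Hg = 1710.5 - 1357.1 = 353.4000 m


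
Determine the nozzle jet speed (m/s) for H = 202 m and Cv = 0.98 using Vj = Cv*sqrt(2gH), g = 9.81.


Vj = 0.98 * sqrt(2*9.81*202) = 61.6952 m/s


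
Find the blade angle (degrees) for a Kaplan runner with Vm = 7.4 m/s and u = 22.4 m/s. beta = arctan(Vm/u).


beta = arctan(7.4 / 22.4) = 18.2813 degrees


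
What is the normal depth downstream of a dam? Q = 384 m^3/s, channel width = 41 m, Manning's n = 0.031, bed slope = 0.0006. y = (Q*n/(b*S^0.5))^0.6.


y = (384 * 0.031 / (41 * 0.0006^0.5))^0.6 = 4.4086 m


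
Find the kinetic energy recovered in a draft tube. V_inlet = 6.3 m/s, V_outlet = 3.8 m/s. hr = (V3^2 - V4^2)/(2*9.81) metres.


hr = (6.3^2 - 3.8^2) / (2*9.81) = 1.2870 m


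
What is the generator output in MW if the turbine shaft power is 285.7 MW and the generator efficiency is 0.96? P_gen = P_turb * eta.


P_gen = 285.7 * 0.96 = 274.2720 MW


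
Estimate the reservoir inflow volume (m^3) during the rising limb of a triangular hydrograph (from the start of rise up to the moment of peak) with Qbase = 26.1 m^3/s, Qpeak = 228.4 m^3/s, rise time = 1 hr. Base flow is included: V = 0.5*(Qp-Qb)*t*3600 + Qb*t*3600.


V = 0.5*(228.4 - 26.1)*1*3600 + 26.1*1*3600 = 458100.0000 m^3


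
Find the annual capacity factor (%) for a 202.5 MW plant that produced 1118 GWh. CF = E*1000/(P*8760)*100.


CF = 1118 * 1000 / (202.5 * 8760) * 100 = 63.0250 %


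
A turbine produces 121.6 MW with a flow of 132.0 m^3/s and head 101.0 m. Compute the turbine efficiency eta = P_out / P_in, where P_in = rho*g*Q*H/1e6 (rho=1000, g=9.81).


P_in = 1000 * 9.81 * 132.0 * 101.0 / 1e6 = 130.7869 MW
eta = 121.6 / 130.7869 = 0.9298


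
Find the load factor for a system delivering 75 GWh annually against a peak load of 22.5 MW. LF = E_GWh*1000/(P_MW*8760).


LF = 75 * 1000 / (22.5 * 8760) = 0.3805


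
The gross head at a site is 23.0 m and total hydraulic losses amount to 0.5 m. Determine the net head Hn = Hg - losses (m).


Hn = 23.0 - 0.5 = 22.5000 m


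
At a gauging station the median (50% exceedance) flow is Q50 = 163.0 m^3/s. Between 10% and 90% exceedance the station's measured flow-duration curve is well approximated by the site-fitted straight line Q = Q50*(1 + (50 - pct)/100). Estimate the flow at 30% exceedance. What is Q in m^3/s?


Q = 163.0 * (1 + (50 - 30)/100) = 195.6000 m^3/s


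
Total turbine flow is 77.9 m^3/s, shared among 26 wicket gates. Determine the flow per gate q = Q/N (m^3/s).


q = 77.9 / 26 = 2.9962 m^3/s


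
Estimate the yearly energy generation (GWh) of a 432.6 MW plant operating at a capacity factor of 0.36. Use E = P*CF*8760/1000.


E = 432.6 * 0.36 * 8760 / 1000 = 1364.2474 GWh


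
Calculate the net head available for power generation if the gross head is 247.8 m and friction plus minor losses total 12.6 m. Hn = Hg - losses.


Hn = 247.8 - 12.6 = 235.2000 m


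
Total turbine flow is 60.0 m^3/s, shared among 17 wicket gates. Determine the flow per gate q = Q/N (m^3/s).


q = 60.0 / 17 = 3.5294 m^3/s


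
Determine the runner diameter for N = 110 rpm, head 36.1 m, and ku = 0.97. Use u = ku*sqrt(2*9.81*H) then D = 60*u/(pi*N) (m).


u = 0.97 * sqrt(2*9.81*36.1) = 25.8152 m/s
D = 60 * 25.8152 / (pi * 110) = 4.4821 m


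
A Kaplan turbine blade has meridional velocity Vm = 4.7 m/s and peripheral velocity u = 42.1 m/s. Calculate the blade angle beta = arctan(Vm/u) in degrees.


beta = arctan(4.7 / 42.1) = 6.3701 degrees


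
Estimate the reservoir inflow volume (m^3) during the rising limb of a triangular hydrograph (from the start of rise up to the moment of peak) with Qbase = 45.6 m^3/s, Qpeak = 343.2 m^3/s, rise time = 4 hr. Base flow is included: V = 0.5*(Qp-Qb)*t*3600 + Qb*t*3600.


V = 0.5*(343.2 - 45.6)*4*3600 + 45.6*4*3600 = 2.7994e+06 m^3


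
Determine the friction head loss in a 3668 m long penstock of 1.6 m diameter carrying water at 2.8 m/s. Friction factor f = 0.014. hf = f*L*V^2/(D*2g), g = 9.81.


hf = 0.014 * 3668 * 2.8^2 / (1.6 * 2 * 9.81) = 12.8249 m


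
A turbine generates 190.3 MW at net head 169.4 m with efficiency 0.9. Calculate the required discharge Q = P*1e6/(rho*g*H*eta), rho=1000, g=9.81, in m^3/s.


Q = 190.3 * 1e6 / (1000 * 9.81 * 169.4 * 0.9) = 127.2371 m^3/s


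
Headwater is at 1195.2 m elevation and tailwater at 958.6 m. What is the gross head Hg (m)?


Hg = 1195.2 - 958.6 = 236.6000 m


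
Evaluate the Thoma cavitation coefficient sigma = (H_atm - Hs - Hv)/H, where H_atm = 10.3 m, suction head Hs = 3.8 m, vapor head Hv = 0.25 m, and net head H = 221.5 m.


sigma = (10.3 - 3.8 - 0.25) / 221.5 = 0.0282


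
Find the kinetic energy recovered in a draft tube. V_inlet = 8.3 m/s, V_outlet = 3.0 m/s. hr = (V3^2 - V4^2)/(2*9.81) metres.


hr = (8.3^2 - 3.0^2) / (2*9.81) = 3.0525 m


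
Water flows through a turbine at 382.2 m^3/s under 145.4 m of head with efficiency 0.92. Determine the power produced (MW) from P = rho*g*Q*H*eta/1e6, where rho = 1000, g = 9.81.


P = 1000 * 9.81 * 382.2 * 145.4 * 0.92 / 1e6 = 501.5473 MW


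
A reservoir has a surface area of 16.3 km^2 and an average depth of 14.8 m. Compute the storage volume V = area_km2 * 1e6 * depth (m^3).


V = 16.3 * 1e6 * 14.8 = 2.4124e+08 m^3


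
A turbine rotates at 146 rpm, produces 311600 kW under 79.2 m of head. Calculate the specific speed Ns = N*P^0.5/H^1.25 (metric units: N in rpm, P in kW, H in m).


Ns = 146 * 311600^0.5 / 79.2^1.25 = 344.9412


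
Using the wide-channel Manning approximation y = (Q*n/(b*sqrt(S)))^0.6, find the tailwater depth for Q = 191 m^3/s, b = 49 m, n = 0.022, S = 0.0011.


y = (191 * 0.022 / (49 * 0.0011^0.5))^0.6 = 1.7682 m


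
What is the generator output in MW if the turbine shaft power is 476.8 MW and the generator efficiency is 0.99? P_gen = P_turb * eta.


P_gen = 476.8 * 0.99 = 472.0320 MW


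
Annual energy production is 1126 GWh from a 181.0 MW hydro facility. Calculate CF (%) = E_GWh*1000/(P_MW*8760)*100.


CF = 1126 * 1000 / (181.0 * 8760) * 100 = 71.0159 %


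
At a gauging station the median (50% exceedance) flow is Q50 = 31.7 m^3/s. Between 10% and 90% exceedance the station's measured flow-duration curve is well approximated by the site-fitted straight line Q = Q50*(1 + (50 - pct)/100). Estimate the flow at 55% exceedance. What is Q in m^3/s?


Q = 31.7 * (1 + (50 - 55)/100) = 30.1150 m^3/s


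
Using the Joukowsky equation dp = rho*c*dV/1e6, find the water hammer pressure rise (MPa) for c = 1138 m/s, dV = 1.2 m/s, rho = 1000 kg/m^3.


dp = 1000 * 1138 * 1.2 / 1e6 = 1.3656 MPa


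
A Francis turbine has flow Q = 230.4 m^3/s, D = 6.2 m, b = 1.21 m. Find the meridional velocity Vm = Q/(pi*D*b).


Vm = 230.4 / (pi * 6.2 * 1.21) = 9.7759 m/s


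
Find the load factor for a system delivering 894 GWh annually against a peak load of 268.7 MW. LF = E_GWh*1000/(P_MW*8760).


LF = 894 * 1000 / (268.7 * 8760) = 0.3798


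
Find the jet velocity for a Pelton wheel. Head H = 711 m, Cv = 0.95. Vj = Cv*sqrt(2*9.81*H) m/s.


Vj = 0.95 * sqrt(2*9.81*711) = 112.2039 m/s


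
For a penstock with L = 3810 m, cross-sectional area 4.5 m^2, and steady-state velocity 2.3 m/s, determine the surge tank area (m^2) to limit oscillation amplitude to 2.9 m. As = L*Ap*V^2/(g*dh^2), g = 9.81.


As = 3810 * 4.5 * 2.3^2 / (9.81 * 2.9^2) = 1099.3302 m^2


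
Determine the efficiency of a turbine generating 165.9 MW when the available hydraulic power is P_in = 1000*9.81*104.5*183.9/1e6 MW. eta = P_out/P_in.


P_in = 1000 * 9.81 * 104.5 * 183.9 / 1e6 = 188.5242 MW
eta = 165.9 / 188.5242 = 0.8800


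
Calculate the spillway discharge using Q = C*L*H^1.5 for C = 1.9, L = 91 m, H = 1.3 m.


Q = 1.9 * 91 * 1.3^1.5 = 256.2772 m^3/s


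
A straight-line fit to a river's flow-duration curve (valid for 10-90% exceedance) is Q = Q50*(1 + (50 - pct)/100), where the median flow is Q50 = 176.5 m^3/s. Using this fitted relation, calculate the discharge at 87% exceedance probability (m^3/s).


Q = 176.5 * (1 + (50 - 87)/100) = 111.1950 m^3/s


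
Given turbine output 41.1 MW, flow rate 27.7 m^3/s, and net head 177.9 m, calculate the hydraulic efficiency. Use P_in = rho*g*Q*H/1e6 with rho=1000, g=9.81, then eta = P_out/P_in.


P_in = 1000 * 9.81 * 27.7 * 177.9 / 1e6 = 48.3420 MW
eta = 41.1 / 48.3420 = 0.8502


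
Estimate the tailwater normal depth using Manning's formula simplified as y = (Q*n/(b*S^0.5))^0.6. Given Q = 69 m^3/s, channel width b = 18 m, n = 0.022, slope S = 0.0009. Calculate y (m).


y = (69 * 0.022 / (18 * 0.0009^0.5))^0.6 = 1.8592 m


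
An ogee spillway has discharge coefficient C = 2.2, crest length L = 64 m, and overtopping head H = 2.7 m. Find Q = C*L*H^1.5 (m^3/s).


Q = 2.2 * 64 * 2.7^1.5 = 624.6666 m^3/s


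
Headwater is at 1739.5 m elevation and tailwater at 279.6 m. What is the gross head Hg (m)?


Hg = 1739.5 - 279.6 = 1459.9000 m


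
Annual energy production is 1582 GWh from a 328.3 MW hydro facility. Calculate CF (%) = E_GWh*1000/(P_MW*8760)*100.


CF = 1582 * 1000 / (328.3 * 8760) * 100 = 55.0087 %


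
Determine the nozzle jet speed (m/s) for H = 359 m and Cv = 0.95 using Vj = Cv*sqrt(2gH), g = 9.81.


Vj = 0.95 * sqrt(2*9.81*359) = 79.7297 m/s


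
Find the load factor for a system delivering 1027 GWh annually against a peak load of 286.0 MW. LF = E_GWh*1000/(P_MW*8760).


LF = 1027 * 1000 / (286.0 * 8760) = 0.4099


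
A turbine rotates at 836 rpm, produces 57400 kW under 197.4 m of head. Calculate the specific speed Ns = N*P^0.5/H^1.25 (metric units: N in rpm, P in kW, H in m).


Ns = 836 * 57400^0.5 / 197.4^1.25 = 270.6938


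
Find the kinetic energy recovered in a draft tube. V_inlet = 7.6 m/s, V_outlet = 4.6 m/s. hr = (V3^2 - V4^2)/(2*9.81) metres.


hr = (7.6^2 - 4.6^2) / (2*9.81) = 1.8654 m


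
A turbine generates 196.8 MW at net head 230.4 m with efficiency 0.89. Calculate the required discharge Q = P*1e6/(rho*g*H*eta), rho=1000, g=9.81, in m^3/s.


Q = 196.8 * 1e6 / (1000 * 9.81 * 230.4 * 0.89) = 97.8326 m^3/s


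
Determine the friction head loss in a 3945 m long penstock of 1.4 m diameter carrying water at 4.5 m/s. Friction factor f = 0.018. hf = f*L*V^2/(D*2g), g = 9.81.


hf = 0.018 * 3945 * 4.5^2 / (1.4 * 2 * 9.81) = 52.3501 m


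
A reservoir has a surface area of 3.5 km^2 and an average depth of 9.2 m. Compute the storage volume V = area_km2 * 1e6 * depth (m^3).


V = 3.5 * 1e6 * 9.2 = 3.2200e+07 m^3


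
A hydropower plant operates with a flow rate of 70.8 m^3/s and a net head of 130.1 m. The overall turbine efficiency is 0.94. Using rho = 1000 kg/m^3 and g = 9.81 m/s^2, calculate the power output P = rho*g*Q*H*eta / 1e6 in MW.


P = 1000 * 9.81 * 70.8 * 130.1 * 0.94 / 1e6 = 84.9391 MW


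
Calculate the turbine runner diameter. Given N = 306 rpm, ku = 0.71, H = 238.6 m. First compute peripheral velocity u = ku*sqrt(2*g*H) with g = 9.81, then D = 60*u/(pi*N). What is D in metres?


u = 0.71 * sqrt(2*9.81*238.6) = 48.5784 m/s
D = 60 * 48.5784 / (pi * 306) = 3.0320 m


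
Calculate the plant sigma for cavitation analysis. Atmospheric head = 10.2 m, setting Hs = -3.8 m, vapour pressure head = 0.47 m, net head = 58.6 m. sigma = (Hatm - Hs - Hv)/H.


sigma = (10.2 - (-3.8) - 0.47) / 58.6 = 0.2309


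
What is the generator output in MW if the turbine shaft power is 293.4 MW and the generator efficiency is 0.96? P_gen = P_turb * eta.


P_gen = 293.4 * 0.96 = 281.6640 MW


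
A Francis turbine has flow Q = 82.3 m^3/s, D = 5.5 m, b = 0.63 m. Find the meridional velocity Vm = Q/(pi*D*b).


Vm = 82.3 / (pi * 5.5 * 0.63) = 7.5604 m/s


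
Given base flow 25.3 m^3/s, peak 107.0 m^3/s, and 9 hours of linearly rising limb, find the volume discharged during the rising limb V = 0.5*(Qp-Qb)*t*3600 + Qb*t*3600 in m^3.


V = 0.5*(107.0 - 25.3)*9*3600 + 25.3*9*3600 = 2.1433e+06 m^3


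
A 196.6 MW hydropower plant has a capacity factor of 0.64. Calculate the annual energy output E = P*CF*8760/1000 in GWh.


E = 196.6 * 0.64 * 8760 / 1000 = 1102.2182 GWh


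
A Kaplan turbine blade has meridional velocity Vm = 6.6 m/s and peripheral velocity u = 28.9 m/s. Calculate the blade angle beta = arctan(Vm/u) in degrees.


beta = arctan(6.6 / 28.9) = 12.8642 degrees


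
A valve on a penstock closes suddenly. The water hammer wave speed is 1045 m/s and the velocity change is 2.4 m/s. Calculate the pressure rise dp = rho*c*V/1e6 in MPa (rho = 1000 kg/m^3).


dp = 1000 * 1045 * 2.4 / 1e6 = 2.5080 MPa


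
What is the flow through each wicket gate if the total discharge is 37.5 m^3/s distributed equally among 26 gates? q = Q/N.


q = 37.5 / 26 = 1.4423 m^3/s


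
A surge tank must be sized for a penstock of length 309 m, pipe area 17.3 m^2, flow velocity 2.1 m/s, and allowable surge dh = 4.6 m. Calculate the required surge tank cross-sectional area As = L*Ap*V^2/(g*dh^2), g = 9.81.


As = 309 * 17.3 * 2.1^2 / (9.81 * 4.6^2) = 113.5687 m^2


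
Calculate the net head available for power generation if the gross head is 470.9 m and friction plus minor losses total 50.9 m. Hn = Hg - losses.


Hn = 470.9 - 50.9 = 420.0000 m


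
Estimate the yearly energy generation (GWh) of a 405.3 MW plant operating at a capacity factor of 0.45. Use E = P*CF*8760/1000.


E = 405.3 * 0.45 * 8760 / 1000 = 1597.6926 GWh


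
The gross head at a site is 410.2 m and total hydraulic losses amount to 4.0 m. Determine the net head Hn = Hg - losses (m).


Hn = 410.2 - 4.0 = 406.2000 m


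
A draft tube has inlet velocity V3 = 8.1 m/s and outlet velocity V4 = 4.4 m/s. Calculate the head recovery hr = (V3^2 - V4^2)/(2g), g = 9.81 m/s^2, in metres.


hr = (8.1^2 - 4.4^2) / (2*9.81) = 2.3573 m


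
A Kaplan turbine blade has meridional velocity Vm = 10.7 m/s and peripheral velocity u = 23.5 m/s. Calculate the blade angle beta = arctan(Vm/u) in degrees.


beta = arctan(10.7 / 23.5) = 24.4807 degrees


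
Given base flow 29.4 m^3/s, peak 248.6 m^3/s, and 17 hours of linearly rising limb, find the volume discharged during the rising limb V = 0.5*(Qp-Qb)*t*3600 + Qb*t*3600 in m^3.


V = 0.5*(248.6 - 29.4)*17*3600 + 29.4*17*3600 = 8.5068e+06 m^3


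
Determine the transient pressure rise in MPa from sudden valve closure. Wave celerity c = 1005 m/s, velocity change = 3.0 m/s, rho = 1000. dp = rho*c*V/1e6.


dp = 1000 * 1005 * 3.0 / 1e6 = 3.0150 MPa


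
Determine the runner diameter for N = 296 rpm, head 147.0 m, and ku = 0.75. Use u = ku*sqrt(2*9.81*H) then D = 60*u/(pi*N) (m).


u = 0.75 * sqrt(2*9.81*147.0) = 40.2781 m/s
D = 60 * 40.2781 / (pi * 296) = 2.5988 m


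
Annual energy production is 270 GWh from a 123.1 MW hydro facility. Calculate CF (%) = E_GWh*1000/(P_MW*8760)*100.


CF = 270 * 1000 / (123.1 * 8760) * 100 = 25.0381 %


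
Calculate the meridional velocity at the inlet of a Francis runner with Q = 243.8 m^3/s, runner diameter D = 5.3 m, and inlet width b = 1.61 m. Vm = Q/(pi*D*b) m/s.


Vm = 243.8 / (pi * 5.3 * 1.61) = 9.0946 m/s


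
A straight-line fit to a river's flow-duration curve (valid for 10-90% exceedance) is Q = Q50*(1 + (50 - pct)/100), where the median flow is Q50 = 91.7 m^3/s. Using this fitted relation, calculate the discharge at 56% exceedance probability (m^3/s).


Q = 91.7 * (1 + (50 - 56)/100) = 86.1980 m^3/s


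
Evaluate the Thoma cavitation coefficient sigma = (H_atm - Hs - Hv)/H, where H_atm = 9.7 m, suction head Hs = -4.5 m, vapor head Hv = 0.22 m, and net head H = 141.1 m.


sigma = (9.7 - (-4.5) - 0.22) / 141.1 = 0.0991


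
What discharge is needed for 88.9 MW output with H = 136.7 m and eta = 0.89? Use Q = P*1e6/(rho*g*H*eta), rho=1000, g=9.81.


Q = 88.9 * 1e6 / (1000 * 9.81 * 136.7 * 0.89) = 74.4859 m^3/s


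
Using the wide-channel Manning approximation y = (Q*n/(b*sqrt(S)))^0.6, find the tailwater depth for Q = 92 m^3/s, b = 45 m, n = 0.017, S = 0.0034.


y = (92 * 0.017 / (45 * 0.0034^0.5))^0.6 = 0.7331 m


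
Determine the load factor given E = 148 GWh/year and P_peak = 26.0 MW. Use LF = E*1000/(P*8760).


LF = 148 * 1000 / (26.0 * 8760) = 0.6498


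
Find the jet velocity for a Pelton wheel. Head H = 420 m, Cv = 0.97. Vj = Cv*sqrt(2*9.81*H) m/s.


Vj = 0.97 * sqrt(2*9.81*420) = 88.0533 m/s


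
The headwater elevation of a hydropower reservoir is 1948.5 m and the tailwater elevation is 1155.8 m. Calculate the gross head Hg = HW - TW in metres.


Hg = 1948.5 - 1155.8 = 792.7000 m


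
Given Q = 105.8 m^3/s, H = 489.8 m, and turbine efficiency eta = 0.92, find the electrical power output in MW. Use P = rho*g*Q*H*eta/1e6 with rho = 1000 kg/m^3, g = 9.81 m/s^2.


P = 1000 * 9.81 * 105.8 * 489.8 * 0.92 / 1e6 = 467.6934 MW


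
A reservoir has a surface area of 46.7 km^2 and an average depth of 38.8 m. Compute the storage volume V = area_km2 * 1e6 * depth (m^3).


V = 46.7 * 1e6 * 38.8 = 1.8120e+09 m^3


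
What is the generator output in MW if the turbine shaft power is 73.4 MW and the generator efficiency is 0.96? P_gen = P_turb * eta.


P_gen = 73.4 * 0.96 = 70.4640 MW


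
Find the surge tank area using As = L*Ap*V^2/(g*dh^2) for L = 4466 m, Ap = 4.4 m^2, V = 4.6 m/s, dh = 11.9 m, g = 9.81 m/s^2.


As = 4466 * 4.4 * 4.6^2 / (9.81 * 11.9^2) = 299.3120 m^2


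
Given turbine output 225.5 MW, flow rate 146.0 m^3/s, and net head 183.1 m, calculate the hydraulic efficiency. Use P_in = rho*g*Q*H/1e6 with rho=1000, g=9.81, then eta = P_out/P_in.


P_in = 1000 * 9.81 * 146.0 * 183.1 / 1e6 = 262.2468 MW
eta = 225.5 / 262.2468 = 0.8599


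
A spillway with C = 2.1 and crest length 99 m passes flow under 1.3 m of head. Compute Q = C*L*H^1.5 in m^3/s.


Q = 2.1 * 99 * 1.3^1.5 = 308.1552 m^3/s


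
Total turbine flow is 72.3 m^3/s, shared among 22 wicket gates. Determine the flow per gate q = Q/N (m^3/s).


q = 72.3 / 22 = 3.2864 m^3/s


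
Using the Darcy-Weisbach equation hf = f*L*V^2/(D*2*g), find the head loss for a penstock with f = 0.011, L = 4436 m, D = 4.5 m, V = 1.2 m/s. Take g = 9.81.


hf = 0.011 * 4436 * 1.2^2 / (4.5 * 2 * 9.81) = 0.7959 m


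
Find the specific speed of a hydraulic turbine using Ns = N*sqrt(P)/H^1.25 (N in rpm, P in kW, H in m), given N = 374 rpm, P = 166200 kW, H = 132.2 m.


Ns = 374 * 166200^0.5 / 132.2^1.25 = 340.1322


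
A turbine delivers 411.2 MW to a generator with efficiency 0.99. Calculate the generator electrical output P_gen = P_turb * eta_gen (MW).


P_gen = 411.2 * 0.99 = 407.0880 MW


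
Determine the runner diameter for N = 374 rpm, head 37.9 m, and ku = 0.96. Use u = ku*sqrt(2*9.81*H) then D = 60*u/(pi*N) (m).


u = 0.96 * sqrt(2*9.81*37.9) = 26.1782 m/s
D = 60 * 26.1782 / (pi * 374) = 1.3368 m


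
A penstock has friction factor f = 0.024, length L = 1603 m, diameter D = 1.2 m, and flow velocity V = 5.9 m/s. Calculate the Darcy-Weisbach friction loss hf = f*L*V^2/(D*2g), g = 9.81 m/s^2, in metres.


hf = 0.024 * 1603 * 5.9^2 / (1.2 * 2 * 9.81) = 56.8812 m


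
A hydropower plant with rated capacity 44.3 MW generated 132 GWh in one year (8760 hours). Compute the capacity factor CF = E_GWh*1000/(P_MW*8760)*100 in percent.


CF = 132 * 1000 / (44.3 * 8760) * 100 = 34.0147 %


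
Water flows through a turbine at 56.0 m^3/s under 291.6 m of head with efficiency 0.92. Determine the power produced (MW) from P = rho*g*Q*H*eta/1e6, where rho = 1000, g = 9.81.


P = 1000 * 9.81 * 56.0 * 291.6 * 0.92 / 1e6 = 147.3779 MW


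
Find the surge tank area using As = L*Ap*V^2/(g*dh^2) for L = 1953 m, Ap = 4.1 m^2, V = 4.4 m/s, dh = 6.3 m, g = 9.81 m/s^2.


As = 1953 * 4.1 * 4.4^2 / (9.81 * 6.3^2) = 398.1451 m^2


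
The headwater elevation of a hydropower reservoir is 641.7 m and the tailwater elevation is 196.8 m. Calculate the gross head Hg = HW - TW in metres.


Hg = 641.7 - 196.8 = 444.9000 m


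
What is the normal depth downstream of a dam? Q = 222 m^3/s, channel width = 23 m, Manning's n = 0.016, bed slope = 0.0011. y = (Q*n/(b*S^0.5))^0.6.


y = (222 * 0.016 / (23 * 0.0011^0.5))^0.6 = 2.5167 m


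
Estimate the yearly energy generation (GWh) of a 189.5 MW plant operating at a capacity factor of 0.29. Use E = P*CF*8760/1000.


E = 189.5 * 0.29 * 8760 / 1000 = 481.4058 GWh


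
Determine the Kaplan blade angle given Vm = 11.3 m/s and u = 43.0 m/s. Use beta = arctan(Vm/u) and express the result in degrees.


beta = arctan(11.3 / 43.0) = 14.7239 degrees


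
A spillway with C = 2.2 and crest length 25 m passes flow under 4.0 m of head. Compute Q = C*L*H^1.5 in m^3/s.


Q = 2.2 * 25 * 4.0^1.5 = 440.0000 m^3/s


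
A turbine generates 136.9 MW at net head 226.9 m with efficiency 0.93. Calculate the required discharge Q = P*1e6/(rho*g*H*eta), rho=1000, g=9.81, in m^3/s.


Q = 136.9 * 1e6 / (1000 * 9.81 * 226.9 * 0.93) = 66.1328 m^3/s


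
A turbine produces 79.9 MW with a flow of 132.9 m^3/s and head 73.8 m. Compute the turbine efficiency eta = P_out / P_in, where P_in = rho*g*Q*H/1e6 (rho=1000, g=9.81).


P_in = 1000 * 9.81 * 132.9 * 73.8 / 1e6 = 96.2167 MW
eta = 79.9 / 96.2167 = 0.8304


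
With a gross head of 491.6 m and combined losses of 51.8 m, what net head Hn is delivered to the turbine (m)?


Hn = 491.6 - 51.8 = 439.8000 m


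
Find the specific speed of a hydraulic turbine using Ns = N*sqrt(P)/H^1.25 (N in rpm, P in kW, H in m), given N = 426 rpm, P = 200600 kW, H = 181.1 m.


Ns = 426 * 200600^0.5 / 181.1^1.25 = 287.1951


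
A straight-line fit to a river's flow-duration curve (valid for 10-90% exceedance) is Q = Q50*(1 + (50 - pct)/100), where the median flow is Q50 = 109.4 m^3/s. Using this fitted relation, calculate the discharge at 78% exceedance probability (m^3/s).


Q = 109.4 * (1 + (50 - 78)/100) = 78.7680 m^3/s


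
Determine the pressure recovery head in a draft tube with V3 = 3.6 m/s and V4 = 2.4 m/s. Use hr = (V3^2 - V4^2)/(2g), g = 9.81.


hr = (3.6^2 - 2.4^2) / (2*9.81) = 0.3670 m


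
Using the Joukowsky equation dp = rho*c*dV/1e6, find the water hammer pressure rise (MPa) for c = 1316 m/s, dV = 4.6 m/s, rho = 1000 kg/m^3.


dp = 1000 * 1316 * 4.6 / 1e6 = 6.0536 MPa


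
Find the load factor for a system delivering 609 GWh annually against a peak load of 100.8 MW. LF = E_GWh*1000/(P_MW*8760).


LF = 609 * 1000 / (100.8 * 8760) = 0.6897


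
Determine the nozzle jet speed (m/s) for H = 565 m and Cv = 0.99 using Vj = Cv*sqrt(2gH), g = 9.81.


Vj = 0.99 * sqrt(2*9.81*565) = 104.2339 m/s


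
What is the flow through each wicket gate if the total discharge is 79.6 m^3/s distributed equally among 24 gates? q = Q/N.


q = 79.6 / 24 = 3.3167 m^3/s


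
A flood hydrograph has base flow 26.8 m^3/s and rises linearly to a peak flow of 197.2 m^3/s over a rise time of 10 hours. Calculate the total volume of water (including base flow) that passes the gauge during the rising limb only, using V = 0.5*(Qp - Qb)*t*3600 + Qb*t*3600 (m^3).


V = 0.5*(197.2 - 26.8)*10*3600 + 26.8*10*3600 = 4.0320e+06 m^3


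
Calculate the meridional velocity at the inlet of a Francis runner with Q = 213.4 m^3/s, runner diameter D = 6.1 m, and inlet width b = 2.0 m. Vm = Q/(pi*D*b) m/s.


Vm = 213.4 / (pi * 6.1 * 2.0) = 5.5678 m/s


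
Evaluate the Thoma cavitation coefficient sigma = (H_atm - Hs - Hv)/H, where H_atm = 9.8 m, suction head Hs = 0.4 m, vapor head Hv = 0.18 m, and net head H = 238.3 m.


sigma = (9.8 - 0.4 - 0.18) / 238.3 = 0.0387


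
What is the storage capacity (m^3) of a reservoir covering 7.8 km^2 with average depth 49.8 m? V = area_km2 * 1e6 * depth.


V = 7.8 * 1e6 * 49.8 = 3.8844e+08 m^3


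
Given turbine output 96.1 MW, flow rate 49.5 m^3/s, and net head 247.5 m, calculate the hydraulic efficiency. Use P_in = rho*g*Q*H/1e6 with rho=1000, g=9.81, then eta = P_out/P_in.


P_in = 1000 * 9.81 * 49.5 * 247.5 / 1e6 = 120.1848 MW
eta = 96.1 / 120.1848 = 0.7996


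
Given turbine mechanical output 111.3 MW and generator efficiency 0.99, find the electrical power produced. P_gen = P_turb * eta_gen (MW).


P_gen = 111.3 * 0.99 = 110.1870 MW


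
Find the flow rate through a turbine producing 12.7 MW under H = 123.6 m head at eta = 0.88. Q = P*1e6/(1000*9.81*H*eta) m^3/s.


Q = 12.7 * 1e6 / (1000 * 9.81 * 123.6 * 0.88) = 11.9024 m^3/s


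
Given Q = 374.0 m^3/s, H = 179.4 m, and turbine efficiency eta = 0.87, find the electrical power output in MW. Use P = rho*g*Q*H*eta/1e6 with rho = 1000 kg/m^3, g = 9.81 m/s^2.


P = 1000 * 9.81 * 374.0 * 179.4 * 0.87 / 1e6 = 572.6408 MW
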